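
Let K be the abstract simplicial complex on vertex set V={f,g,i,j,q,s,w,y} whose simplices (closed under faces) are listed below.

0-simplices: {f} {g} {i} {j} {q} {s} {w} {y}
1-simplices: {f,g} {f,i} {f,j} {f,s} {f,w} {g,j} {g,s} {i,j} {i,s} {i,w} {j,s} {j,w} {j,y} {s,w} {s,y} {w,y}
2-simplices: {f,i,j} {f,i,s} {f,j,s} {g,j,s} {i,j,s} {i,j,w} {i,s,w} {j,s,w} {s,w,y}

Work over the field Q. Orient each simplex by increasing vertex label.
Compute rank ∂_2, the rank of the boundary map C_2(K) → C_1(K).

rank∂_2=7

n_0=8 n_1=16 n_2=9  [Q]
∂1: piv[fg,fi,fj,fs,fw,jy] rk=6  ker:gj,gs,ij,is,iw,js,jw,sw,sy,wy
∂2: piv[fij,fis,fjs,gjs,ijw,isw,swy] rk=7  ker:ijs,jsw
rk∂_2=7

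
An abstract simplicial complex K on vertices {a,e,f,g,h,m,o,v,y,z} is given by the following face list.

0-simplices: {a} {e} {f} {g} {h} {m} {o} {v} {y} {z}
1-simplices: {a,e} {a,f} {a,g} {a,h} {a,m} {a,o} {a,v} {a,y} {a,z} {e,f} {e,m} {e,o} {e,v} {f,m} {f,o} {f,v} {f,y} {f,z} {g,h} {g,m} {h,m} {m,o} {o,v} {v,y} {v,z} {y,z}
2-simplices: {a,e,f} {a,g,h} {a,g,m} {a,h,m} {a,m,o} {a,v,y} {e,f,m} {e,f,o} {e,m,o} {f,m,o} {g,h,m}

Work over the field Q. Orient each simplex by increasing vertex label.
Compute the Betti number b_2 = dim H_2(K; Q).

n_0=10 n_1=26 n_2=11  [Q]
∂1: piv[ae,af,ag,ah,am,ao,av,ay,az] rk=9  ker:ef,em,eo,ev,fm,fo,fv,fy,fz,gh,gm,hm,mo,ov,vy,vz,yz
∂2: piv[aef,agh,agm,ahm,amo,avy,efm,efo,emo] rk=9  ker:fmo,ghm
b_2=(11−9)−0=2

b_2=2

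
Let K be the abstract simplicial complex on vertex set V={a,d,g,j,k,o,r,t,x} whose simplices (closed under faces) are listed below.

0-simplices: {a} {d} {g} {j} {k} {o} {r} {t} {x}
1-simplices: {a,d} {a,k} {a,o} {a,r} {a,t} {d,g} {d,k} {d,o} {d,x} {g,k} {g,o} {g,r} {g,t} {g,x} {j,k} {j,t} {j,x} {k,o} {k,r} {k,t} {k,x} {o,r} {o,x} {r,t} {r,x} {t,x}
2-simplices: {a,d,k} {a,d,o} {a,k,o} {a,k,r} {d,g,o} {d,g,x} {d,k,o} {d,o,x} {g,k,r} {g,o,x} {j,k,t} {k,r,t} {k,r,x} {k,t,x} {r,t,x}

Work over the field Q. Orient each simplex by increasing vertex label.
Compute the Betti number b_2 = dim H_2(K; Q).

b_2=3

n_0=9 n_1=26 n_2=15  [Q]
∂1: piv[ad,ak,ao,ar,at,dg,dx,jk] rk=8  ker:dk,do,gk,go,gr,gt,gx,jt,jx,ko,kr,kt,kx,or,ox,rt,rx,tx
∂2: piv[adk,ado,ako,akr,dgo,dgx,dox,gkr,jkt,krt,krx,ktx] rk=12  ker:dko,gox,rtx
b_2=(15−12)−0=3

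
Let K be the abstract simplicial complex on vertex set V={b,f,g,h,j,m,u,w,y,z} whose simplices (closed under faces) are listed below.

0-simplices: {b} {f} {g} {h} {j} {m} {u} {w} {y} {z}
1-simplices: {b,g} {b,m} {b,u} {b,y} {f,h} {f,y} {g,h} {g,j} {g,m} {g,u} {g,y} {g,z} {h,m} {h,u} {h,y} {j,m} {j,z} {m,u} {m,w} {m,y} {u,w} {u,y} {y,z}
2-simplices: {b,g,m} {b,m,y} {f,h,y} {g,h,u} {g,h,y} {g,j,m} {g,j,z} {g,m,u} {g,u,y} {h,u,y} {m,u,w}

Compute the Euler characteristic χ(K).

n_0=10 n_1=23 n_2=11
χ=+10−23+11=-2

χ(K)=-2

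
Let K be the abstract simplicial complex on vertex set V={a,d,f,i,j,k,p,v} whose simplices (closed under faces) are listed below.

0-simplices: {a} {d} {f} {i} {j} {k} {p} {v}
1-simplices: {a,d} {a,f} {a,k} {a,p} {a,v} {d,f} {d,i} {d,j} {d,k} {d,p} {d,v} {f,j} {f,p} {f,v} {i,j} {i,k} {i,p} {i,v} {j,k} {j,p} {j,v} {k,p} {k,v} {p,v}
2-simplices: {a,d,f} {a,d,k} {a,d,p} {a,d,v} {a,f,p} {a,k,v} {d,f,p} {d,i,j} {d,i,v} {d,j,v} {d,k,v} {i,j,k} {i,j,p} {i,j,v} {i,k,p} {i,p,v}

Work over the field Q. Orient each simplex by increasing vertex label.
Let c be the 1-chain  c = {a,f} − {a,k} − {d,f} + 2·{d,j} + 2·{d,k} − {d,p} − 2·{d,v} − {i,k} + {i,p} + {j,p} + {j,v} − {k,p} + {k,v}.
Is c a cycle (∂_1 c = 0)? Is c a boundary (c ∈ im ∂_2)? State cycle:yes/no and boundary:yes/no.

n_0=8 n_1=24 n_2=16  [Q]
∂1: piv[ad,af,ak,ap,av,di,dj] rk=7  ker:df,dk,dp,dv,fj,fp,fv,ij,ik,ip,iv,jk,jp,jv,kp,kv,pv
∂2: piv[adf,adk,adp,adv,afp,akv,dij,div,djv,ijk,ijp,ikp,ipv] rk=13  ker:dfp,dkv,ijv
∂1c = 0
c vs im∂2: residual ≠ 0 ⇒ not boundary

cycle:yes boundary:no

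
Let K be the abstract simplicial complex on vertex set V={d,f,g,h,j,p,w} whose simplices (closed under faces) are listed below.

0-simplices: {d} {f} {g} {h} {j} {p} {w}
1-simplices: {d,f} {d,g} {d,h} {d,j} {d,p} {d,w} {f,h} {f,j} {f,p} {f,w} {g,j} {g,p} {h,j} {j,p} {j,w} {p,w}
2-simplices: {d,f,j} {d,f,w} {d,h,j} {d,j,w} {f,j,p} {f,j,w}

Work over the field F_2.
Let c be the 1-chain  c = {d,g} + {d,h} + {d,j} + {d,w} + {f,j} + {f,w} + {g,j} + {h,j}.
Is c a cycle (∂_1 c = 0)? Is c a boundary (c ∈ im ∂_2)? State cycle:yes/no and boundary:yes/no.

n_0=7 n_1=16 n_2=6  [Z2]
∂1: piv[df,dg,dh,dj,dp,dw] rk=6  ker:fh,fj,fp,fw,gj,gp,hj,jp,jw,pw
∂2: piv[dfj,dfw,dhj,djw,fjp] rk=5  ker:fjw
∂1c = 0
c vs im∂2: residual ≠ 0 ⇒ not boundary

cycle:yes boundary:no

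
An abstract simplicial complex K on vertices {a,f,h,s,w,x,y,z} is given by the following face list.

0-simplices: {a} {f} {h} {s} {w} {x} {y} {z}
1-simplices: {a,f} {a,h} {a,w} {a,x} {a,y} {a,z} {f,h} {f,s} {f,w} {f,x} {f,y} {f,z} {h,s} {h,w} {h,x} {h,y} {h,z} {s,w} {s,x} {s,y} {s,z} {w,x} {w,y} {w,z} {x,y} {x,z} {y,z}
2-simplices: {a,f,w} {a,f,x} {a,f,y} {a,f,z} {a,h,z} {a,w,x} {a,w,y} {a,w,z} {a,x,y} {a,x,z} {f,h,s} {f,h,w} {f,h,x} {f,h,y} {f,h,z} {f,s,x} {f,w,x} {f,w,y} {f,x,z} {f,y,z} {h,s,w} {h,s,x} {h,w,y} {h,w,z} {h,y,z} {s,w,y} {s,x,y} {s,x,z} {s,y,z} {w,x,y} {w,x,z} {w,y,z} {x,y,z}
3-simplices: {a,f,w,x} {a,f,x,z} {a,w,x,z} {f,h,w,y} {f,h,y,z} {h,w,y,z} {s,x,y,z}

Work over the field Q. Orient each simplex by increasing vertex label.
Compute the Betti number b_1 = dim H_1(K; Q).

n_0=8 n_1=27 n_2=33 n_3=7  [Q]
∂1: piv[af,ah,aw,ax,ay,az,fs] rk=7  ker:fh,fw,fx,fy,fz,hs,hw,hx,hy,hz,sw,sx,sy,sz,wx,wy,wz,xy,xz,yz
∂2: piv[afw,afx,afy,afz,ahz,awx,awy,awz,axy,axz,fhs,fhw,fhx,fhy,fhz,fsx,fyz,hsw,swy,sxz] rk=20  ker:fwx,fwy,fxz,hsx,hwy,hwz,hyz,sxy,syz,wxy,wxz,wyz,xyz
∂3: piv[afwx,afxz,awxz,fhwy,fhyz,hwyz,sxyz] rk=7
b_1=(27−7)−20=0

b_1=0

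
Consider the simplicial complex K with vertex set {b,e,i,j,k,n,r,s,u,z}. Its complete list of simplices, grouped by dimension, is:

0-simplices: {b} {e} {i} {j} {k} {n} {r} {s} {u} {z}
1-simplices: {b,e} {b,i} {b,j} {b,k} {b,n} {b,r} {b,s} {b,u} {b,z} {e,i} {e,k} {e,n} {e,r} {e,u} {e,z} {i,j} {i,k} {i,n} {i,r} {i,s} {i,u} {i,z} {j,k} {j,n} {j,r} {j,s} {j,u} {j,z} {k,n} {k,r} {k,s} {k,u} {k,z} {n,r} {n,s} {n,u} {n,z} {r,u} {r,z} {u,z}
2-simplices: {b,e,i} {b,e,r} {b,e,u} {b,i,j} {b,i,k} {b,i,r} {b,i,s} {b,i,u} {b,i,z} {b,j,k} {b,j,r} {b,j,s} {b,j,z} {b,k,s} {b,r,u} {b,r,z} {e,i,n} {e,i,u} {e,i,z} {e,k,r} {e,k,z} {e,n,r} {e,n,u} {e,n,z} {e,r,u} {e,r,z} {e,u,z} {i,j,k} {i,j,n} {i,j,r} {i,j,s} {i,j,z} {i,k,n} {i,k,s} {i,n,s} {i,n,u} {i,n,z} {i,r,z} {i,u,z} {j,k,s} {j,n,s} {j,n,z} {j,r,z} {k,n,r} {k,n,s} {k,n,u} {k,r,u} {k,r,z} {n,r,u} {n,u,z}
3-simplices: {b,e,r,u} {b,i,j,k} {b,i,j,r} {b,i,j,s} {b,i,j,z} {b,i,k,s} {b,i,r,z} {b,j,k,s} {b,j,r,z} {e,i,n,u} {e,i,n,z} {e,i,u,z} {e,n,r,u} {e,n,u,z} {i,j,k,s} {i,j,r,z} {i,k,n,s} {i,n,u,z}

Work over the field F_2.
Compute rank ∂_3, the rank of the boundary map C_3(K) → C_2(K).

n_0=10 n_1=40 n_2=50 n_3=18  [Z2]
∂1: piv[be,bi,bj,bk,bn,br,bs,bu,bz] rk=9  ker:ei,ek,en,er,eu,ez,ij,ik,in,ir,is,iu,iz,jk,jn,jr,js,ju,jz,kn,kr,ks,ku,kz,nr,ns,nu,nz,ru,rz,uz
∂2: piv[bei,ber,beu,bij,bik,bir,bis,biu,biz,bjk,bjr,bjs,bjz,bks,bru,brz,ein,eiz,ekr,ekz,enr,enu,enz,euz,ijn,ikn,ins,knr,knu] rk=29  ker:eiu,eru,erz,ijk,ijr,ijs,ijz,iks,inu,inz,irz,iuz,jks,jns,jnz,jrz,kns,kru,krz,nru,nuz
∂3: piv[beru,bijk,bijr,bijs,bijz,biks,birz,bjks,bjrz,einu,einz,eiuz,enru,enuz,ikns] rk=15  ker:ijks,ijrz,inuz
rk∂_3=15

rank∂_3=15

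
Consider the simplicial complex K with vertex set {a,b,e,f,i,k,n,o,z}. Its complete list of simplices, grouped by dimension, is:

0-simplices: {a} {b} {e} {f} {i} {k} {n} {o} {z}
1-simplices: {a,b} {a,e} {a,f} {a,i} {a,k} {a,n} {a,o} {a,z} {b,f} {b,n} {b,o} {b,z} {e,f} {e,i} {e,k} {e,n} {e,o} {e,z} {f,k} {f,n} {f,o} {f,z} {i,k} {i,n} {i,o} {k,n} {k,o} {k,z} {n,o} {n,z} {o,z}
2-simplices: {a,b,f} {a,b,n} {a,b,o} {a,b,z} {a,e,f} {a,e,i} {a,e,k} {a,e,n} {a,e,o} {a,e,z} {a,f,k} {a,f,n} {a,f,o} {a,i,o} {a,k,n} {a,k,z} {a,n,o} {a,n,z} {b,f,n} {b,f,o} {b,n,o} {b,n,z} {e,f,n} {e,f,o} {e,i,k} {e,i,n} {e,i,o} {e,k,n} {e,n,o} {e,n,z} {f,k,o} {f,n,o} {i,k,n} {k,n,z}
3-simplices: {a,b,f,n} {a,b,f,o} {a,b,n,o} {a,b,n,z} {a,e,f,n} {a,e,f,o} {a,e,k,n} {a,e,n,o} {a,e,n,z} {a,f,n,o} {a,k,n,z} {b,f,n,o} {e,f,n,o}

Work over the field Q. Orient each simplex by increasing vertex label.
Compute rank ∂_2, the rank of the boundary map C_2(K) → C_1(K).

rank∂_2=21

n_0=9 n_1=31 n_2=34 n_3=13  [Q]
∂1: piv[ab,ae,af,ai,ak,an,ao,az] rk=8  ker:bf,bn,bo,bz,ef,ei,ek,en,eo,ez,fk,fn,fo,fz,ik,in,io,kn,ko,kz,no,nz,oz
∂2: piv[abf,abn,abo,abz,aef,aei,aek,aen,aeo,aez,afk,afn,afo,aio,akn,akz,ano,anz,eik,ein,fko] rk=21  ker:bfn,bfo,bno,bnz,efn,efo,eio,ekn,eno,enz,fno,ikn,knz
∂3: piv[abfn,abfo,abno,abnz,aefn,aefo,aekn,aeno,aenz,afno,aknz] rk=11  ker:bfno,efno
rk∂_2=21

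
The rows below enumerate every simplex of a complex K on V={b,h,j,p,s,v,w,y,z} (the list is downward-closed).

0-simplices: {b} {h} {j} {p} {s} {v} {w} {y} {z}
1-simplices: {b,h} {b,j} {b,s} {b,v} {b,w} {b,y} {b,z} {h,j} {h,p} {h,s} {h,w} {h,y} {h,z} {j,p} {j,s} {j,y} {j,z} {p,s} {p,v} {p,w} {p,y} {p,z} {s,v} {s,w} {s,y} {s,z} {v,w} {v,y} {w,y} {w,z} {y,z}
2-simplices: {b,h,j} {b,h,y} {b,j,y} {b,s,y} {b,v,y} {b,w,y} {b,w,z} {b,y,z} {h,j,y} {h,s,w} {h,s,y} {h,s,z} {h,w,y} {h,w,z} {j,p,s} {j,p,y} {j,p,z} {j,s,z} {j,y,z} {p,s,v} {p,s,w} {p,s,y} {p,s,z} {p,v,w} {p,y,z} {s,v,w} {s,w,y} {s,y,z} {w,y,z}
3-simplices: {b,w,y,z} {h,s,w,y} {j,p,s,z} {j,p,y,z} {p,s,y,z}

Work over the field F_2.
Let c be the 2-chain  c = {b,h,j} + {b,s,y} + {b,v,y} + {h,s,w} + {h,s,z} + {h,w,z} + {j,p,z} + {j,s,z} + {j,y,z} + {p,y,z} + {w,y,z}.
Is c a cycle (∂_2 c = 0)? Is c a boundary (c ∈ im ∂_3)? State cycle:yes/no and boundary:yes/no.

n_0=9 n_1=31 n_2=29 n_3=5  [Z2]
∂1: piv[bh,bj,bs,bv,bw,by,bz,hp] rk=8  ker:hj,hs,hw,hy,hz,jp,js,jy,jz,ps,pv,pw,py,pz,sv,sw,sy,sz,vw,vy,wy,wz,yz
∂2: piv[bhj,bhy,bjy,bsy,bvy,bwy,bwz,byz,hsw,hsy,hsz,hwy,hwz,jps,jpy,jpz,jsz,jyz,psv,psw,pvw] rk=21  ker:hjy,psy,psz,pyz,svw,swy,syz,wyz
∂3: piv[bwyz,hswy,jpsz,jpyz,psyz] rk=5
∂2c = {b,h} + {b,j} + {b,s} + {b,v} + {h,j} + {j,p} + {j,s} + {j,y} + {j,z} + {p,y} + {s,w} + {s,y} + {v,y} + {w,y} + {y,z}

cycle:no boundary:no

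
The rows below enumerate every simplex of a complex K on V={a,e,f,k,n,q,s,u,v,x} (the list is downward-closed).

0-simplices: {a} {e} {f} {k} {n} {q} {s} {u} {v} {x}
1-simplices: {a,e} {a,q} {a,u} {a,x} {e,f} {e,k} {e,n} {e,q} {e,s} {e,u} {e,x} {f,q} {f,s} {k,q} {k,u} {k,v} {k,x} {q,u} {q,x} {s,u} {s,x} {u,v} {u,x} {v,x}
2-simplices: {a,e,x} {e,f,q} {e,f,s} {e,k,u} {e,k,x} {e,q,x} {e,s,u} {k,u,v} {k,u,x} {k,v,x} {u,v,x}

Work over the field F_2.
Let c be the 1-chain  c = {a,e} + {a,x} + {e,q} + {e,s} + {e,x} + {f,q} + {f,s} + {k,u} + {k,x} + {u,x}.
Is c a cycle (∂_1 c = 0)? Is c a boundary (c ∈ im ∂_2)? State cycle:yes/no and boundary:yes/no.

cycle:yes boundary:yes

n_0=10 n_1=24 n_2=11  [Z2]
∂1: piv[ae,aq,au,ax,ef,ek,en,es,kv] rk=9  ker:eq,eu,ex,fq,fs,kq,ku,kx,qu,qx,su,sx,uv,ux,vx
∂2: piv[aex,efq,efs,eku,ekx,eqx,esu,kuv,kux,kvx] rk=10  ker:uvx
∂1c = 0
c vs im∂2: reduces to 0 ⇒ boundary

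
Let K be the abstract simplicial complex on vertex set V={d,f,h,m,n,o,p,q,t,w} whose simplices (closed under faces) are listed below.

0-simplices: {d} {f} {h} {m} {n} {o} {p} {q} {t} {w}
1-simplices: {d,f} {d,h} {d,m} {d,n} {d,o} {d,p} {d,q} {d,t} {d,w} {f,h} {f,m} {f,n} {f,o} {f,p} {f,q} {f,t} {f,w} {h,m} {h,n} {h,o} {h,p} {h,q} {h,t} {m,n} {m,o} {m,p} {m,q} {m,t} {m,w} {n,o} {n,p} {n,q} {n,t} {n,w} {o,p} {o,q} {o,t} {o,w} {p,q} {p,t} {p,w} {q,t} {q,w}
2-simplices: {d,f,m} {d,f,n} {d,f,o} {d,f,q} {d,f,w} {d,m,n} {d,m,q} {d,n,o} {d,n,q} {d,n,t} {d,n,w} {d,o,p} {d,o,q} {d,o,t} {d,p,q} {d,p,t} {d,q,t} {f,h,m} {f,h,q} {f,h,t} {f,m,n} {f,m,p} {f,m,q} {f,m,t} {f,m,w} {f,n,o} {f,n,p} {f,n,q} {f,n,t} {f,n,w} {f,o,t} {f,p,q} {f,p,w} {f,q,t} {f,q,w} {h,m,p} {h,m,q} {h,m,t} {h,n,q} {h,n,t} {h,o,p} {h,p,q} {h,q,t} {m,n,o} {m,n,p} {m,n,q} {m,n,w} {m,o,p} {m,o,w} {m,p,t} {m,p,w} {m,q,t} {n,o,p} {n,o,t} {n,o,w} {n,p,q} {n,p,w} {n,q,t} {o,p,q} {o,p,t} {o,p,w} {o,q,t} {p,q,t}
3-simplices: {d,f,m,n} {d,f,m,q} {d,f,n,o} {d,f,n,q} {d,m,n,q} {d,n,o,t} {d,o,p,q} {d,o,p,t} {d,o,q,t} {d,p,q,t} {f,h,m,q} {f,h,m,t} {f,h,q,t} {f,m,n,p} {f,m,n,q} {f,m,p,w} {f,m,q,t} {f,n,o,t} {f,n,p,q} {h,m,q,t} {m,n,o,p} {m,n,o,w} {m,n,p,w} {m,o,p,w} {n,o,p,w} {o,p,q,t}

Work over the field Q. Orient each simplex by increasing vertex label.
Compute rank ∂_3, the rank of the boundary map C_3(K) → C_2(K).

n_0=10 n_1=43 n_2=63 n_3=26  [Q]
∂1: piv[df,dh,dm,dn,do,dp,dq,dt,dw] rk=9  ker:fh,fm,fn,fo,fp,fq,ft,fw,hm,hn,ho,hp,hq,ht,mn,mo,mp,mq,mt,mw,no,np,nq,nt,nw,op,oq,ot,ow,pq,pt,pw,qt,qw
∂2: piv[dfm,dfn,dfo,dfq,dfw,dmn,dmq,dno,dnq,dnt,dnw,dop,doq,dot,dpq,dpt,dqt,fhm,fhq,fht,fmp,fmt,fmw,fnp,fnt,fpq,fpw,fqw,hmp,hnq,hop,mno,mow] rk=33  ker:fmn,fmq,fno,fnq,fnw,fot,fqt,hmq,hmt,hnt,hpq,hqt,mnp,mnq,mnw,mop,mpt,mpw,mqt,nop,not,now,npq,npw,nqt,opq,opt,opw,oqt,pqt
∂3: piv[dfmn,dfmq,dfno,dfnq,dmnq,dnot,dopq,dopt,doqt,dpqt,fhmq,fhmt,fhqt,fmnp,fmpw,fmqt,fnot,fnpq,mnop,mnow,mnpw,mopw] rk=22  ker:fmnq,hmqt,nopw,opqt
rk∂_3=22

rank∂_3=22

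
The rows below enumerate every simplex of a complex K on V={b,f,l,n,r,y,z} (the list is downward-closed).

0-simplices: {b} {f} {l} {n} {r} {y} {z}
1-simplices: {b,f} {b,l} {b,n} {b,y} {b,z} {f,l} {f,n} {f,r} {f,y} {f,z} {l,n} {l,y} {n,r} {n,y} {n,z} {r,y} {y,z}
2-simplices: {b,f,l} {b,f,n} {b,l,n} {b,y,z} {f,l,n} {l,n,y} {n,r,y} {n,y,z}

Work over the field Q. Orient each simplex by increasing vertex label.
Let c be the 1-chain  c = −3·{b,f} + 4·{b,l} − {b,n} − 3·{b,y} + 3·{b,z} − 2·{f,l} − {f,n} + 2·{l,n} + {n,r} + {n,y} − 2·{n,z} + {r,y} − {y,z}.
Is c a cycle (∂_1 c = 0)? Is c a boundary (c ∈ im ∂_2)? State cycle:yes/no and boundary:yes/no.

n_0=7 n_1=17 n_2=8  [Q]
∂1: piv[bf,bl,bn,by,bz,fr] rk=6  ker:fl,fn,fy,fz,ln,ly,nr,ny,nz,ry,yz
∂2: piv[bfl,bfn,bln,byz,lny,nry,nyz] rk=7  ker:fln
∂1c = 0
c vs im∂2: reduces to 0 ⇒ boundary

cycle:yes boundary:yes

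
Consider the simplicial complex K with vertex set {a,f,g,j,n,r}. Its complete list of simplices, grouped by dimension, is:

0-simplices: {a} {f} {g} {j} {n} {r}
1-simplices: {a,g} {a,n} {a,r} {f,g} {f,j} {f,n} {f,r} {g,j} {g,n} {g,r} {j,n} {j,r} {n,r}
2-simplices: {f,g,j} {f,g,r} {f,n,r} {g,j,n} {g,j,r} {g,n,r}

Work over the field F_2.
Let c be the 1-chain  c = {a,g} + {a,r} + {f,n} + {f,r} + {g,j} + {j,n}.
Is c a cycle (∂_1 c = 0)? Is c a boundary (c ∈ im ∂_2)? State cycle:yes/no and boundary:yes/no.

cycle:yes boundary:no

n_0=6 n_1=13 n_2=6  [Z2]
∂1: piv[ag,an,ar,fg,fj] rk=5  ker:fn,fr,gj,gn,gr,jn,jr,nr
∂2: piv[fgj,fgr,fnr,gjn,gjr,gnr] rk=6
∂1c = 0
c vs im∂2: residual ≠ 0 ⇒ not boundary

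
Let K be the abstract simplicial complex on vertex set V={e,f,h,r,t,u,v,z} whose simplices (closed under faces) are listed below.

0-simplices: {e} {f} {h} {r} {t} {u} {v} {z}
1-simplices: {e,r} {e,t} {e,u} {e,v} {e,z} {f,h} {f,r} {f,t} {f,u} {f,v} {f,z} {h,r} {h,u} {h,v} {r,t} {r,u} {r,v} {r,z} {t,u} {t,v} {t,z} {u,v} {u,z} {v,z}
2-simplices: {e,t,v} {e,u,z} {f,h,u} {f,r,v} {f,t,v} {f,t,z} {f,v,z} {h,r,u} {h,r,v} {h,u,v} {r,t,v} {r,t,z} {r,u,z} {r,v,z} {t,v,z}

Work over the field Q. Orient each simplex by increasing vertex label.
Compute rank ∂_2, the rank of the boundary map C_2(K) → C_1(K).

n_0=8 n_1=24 n_2=15  [Q]
∂1: piv[er,et,eu,ev,ez,fh,fr] rk=7  ker:ft,fu,fv,fz,hr,hu,hv,rt,ru,rv,rz,tu,tv,tz,uv,uz,vz
∂2: piv[etv,euz,fhu,frv,ftv,ftz,fvz,hru,hrv,huv,rtv,rtz,ruz] rk=13  ker:rvz,tvz
rk∂_2=13

rank∂_2=13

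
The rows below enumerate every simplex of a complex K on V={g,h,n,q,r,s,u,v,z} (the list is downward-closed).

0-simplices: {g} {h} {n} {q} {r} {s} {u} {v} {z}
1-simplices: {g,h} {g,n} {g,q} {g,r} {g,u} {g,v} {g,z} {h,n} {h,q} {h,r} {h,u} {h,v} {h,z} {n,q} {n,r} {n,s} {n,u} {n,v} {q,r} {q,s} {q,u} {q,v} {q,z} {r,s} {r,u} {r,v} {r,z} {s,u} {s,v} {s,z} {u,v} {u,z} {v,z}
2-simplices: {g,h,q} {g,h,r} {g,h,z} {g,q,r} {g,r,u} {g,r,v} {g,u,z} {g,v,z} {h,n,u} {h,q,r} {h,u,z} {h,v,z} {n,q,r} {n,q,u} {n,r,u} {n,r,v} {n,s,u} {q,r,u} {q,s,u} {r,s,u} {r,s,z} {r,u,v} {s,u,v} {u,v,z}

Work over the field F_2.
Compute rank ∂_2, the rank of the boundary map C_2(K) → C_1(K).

n_0=9 n_1=33 n_2=24  [Z2]
∂1: piv[gh,gn,gq,gr,gu,gv,gz,ns] rk=8  ker:hn,hq,hr,hu,hv,hz,nq,nr,nu,nv,qr,qs,qu,qv,qz,rs,ru,rv,rz,su,sv,sz,uv,uz,vz
∂2: piv[ghq,ghr,ghz,gqr,gru,grv,guz,gvz,hnu,huz,hvz,nqr,nqu,nru,nrv,nsu,qsu,rsu,rsz,ruv,suv] rk=21  ker:hqr,qru,uvz
rk∂_2=21

rank∂_2=21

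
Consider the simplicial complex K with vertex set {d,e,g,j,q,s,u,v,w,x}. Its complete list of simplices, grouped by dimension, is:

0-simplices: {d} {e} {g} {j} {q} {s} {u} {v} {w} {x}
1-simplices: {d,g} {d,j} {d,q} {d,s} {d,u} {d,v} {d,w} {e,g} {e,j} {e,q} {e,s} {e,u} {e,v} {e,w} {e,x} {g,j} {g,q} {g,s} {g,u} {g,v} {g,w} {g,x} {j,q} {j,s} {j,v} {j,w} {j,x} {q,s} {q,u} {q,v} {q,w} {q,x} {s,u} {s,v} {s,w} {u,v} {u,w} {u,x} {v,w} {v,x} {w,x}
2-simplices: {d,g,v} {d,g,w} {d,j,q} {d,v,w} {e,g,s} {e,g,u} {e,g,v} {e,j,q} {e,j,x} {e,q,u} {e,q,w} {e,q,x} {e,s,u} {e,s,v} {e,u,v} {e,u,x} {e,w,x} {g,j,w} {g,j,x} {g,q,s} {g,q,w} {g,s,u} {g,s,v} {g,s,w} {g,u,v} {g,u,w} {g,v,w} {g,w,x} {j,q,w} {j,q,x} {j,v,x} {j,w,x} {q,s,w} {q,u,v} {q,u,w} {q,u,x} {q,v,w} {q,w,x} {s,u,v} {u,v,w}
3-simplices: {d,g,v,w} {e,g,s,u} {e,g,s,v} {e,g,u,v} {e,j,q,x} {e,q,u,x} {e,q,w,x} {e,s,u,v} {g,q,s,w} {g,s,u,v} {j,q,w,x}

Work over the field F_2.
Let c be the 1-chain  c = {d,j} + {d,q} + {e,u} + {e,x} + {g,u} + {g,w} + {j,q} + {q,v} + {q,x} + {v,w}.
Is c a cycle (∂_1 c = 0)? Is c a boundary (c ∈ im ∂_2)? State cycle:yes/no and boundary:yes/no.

cycle:yes boundary:yes

n_0=10 n_1=41 n_2=40 n_3=11  [Z2]
∂1: piv[dg,dj,dq,ds,du,dv,dw,eg,ex] rk=9  ker:ej,eq,es,eu,ev,ew,gj,gq,gs,gu,gv,gw,gx,jq,js,jv,jw,jx,qs,qu,qv,qw,qx,su,sv,sw,uv,uw,ux,vw,vx,wx
∂2: piv[dgv,dgw,djq,dvw,egs,egu,egv,ejq,ejx,equ,eqw,eqx,esu,esv,euv,eux,ewx,gjw,gjx,gqs,gqw,gsw,guw,gwx,jvx,quv,quw] rk=27  ker:gsu,gsv,guv,gvw,jqw,jqx,jwx,qsw,qux,qvw,qwx,suv,uvw
∂3: piv[dgvw,egsu,egsv,eguv,ejqx,equx,eqwx,esuv,gqsw,jqwx] rk=10  ker:gsuv
∂1c = 0
c vs im∂2: reduces to 0 ⇒ boundary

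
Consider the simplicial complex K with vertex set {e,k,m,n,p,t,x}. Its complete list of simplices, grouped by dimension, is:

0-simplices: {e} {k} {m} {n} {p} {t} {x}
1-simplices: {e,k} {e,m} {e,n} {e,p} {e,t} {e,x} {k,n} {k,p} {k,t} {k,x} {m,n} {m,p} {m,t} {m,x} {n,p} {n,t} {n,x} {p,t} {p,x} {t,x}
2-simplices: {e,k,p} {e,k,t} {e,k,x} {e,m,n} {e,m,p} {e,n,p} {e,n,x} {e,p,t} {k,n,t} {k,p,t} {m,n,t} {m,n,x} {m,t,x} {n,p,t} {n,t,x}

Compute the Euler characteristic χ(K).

n_0=7 n_1=20 n_2=15
χ=+7−20+15=2

χ(K)=2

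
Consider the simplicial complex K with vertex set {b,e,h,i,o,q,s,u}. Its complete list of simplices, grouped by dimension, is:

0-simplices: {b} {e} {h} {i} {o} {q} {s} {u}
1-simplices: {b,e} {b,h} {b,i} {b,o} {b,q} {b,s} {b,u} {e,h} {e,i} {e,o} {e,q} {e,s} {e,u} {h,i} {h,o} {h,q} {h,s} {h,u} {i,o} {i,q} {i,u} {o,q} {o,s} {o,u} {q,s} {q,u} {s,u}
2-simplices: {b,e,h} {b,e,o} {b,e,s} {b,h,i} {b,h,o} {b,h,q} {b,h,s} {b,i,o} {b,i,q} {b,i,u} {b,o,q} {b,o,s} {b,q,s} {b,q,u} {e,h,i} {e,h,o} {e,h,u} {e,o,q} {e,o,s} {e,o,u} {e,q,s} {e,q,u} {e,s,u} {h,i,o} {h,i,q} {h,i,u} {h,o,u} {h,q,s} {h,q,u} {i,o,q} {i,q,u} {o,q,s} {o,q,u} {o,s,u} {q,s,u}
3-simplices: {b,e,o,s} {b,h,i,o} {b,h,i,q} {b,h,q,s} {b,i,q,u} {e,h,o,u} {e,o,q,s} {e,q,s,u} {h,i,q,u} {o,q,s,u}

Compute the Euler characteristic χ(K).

χ(K)=6

n_0=8 n_1=27 n_2=35 n_3=10
χ=+8−27+35−10=6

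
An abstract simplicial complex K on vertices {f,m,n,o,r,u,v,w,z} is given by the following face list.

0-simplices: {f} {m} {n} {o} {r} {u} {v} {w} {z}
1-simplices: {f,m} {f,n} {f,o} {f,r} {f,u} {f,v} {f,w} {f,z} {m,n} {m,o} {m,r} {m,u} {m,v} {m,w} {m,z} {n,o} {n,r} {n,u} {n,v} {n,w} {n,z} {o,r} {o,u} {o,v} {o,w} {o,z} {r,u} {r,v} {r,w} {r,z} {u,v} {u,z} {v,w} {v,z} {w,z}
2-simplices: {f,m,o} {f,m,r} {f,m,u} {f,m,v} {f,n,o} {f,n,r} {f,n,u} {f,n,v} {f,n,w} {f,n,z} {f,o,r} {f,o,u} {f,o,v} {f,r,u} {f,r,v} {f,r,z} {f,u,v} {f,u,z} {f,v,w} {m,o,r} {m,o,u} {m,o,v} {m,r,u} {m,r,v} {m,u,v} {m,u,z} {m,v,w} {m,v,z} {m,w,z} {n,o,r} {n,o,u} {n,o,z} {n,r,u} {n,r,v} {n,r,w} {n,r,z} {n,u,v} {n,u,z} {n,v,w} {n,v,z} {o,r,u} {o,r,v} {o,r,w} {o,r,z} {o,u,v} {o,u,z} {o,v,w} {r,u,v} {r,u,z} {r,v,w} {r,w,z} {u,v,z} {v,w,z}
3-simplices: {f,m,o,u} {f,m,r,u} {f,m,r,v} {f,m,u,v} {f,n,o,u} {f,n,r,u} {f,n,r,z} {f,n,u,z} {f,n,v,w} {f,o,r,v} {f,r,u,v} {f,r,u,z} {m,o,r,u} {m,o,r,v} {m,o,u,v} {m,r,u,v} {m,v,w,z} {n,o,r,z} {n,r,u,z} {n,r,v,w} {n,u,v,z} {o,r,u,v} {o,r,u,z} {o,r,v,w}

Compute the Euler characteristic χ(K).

n_0=9 n_1=35 n_2=53 n_3=24
χ=+9−35+53−24=3

χ(K)=3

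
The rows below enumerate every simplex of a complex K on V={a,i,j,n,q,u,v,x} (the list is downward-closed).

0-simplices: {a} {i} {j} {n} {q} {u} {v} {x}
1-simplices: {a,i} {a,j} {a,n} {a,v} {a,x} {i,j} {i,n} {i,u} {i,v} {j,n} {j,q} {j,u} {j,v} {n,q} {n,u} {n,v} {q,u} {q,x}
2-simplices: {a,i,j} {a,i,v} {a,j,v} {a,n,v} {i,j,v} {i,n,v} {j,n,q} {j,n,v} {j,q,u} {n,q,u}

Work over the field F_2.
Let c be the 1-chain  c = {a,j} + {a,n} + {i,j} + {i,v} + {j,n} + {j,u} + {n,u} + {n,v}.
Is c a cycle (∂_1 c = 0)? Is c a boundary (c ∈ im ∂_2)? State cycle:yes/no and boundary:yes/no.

cycle:yes boundary:yes

n_0=8 n_1=18 n_2=10  [Z2]
∂1: piv[ai,aj,an,av,ax,iu,jq] rk=7  ker:ij,in,iv,jn,ju,jv,nq,nu,nv,qu,qx
∂2: piv[aij,aiv,ajv,anv,inv,jnq,jnv,jqu,nqu] rk=9  ker:ijv
∂1c = 0
c vs im∂2: reduces to 0 ⇒ boundary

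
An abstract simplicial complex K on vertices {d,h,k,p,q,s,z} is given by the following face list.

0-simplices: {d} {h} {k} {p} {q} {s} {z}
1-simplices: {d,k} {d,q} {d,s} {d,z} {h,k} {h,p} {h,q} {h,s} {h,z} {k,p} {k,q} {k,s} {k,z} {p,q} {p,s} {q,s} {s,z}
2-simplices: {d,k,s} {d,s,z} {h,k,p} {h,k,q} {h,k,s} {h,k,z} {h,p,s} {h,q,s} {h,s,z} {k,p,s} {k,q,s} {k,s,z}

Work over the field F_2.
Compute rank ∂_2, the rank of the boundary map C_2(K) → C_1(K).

n_0=7 n_1=17 n_2=12  [Z2]
∂1: piv[dk,dq,ds,dz,hk,hp] rk=6  ker:hq,hs,hz,kp,kq,ks,kz,pq,ps,qs,sz
∂2: piv[dks,dsz,hkp,hkq,hks,hkz,hps,hqs,hsz] rk=9  ker:kps,kqs,ksz
rk∂_2=9

rank∂_2=9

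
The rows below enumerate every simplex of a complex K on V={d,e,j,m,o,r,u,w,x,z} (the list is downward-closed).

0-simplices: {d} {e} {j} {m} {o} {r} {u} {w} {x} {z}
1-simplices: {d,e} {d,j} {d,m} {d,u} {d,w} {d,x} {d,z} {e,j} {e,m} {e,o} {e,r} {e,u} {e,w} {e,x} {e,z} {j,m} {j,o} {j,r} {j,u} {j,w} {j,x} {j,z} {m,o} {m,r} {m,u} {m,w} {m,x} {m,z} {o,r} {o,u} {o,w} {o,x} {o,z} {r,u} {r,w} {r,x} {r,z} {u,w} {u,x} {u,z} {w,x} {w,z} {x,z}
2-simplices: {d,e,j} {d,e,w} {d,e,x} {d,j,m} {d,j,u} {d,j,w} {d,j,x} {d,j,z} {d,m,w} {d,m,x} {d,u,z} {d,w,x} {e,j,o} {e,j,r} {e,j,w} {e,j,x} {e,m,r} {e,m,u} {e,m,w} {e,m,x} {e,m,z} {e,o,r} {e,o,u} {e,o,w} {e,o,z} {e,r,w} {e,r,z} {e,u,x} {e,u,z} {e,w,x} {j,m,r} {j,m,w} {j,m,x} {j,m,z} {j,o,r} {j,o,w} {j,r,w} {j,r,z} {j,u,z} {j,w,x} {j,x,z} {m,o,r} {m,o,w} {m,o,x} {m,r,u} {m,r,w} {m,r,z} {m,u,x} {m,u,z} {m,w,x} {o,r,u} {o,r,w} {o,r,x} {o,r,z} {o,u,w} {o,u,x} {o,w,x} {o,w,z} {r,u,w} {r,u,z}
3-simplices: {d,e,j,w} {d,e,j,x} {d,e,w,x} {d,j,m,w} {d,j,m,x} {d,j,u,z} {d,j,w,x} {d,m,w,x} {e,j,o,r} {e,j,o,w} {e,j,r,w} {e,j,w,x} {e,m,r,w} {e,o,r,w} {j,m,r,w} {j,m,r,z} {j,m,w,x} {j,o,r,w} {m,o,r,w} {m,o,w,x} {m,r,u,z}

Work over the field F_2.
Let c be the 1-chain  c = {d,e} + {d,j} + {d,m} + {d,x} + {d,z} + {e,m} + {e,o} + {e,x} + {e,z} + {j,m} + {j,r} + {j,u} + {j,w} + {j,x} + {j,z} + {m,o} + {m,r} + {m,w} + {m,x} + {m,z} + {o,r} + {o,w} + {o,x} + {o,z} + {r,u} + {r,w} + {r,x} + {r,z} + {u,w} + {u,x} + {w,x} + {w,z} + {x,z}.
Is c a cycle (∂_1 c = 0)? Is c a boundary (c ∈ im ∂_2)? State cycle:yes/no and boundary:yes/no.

n_0=10 n_1=43 n_2=60 n_3=21  [Z2]
∂1: piv[de,dj,dm,du,dw,dx,dz,eo,er] rk=9  ker:ej,em,eu,ew,ex,ez,jm,jo,jr,ju,jw,jx,jz,mo,mr,mu,mw,mx,mz,or,ou,ow,ox,oz,ru,rw,rx,rz,uw,ux,uz,wx,wz,xz
∂2: piv[dej,dew,dex,djm,dju,djw,djx,djz,dmw,dmx,duz,dwx,ejo,ejr,emr,emu,emw,emz,eor,eou,eow,eoz,erw,erz,eux,euz,jmz,jxz,mor,mox,mru,orx,ouw,owz] rk=34  ker:ejw,ejx,emx,ewx,jmr,jmw,jmx,jor,jow,jrw,jrz,juz,jwx,mow,mrw,mrz,mux,muz,mwx,oru,orw,orz,oux,owx,ruw,ruz
∂3: piv[dejw,dejx,dewx,djmw,djmx,djuz,djwx,dmwx,ejor,ejow,ejrw,emrw,eorw,jmrw,jmrz,morw,mowx,mruz] rk=18  ker:ejwx,jmwx,jorw
∂1c = {d} + {e} + {j} + {r} + {w} + {x}

cycle:no boundary:no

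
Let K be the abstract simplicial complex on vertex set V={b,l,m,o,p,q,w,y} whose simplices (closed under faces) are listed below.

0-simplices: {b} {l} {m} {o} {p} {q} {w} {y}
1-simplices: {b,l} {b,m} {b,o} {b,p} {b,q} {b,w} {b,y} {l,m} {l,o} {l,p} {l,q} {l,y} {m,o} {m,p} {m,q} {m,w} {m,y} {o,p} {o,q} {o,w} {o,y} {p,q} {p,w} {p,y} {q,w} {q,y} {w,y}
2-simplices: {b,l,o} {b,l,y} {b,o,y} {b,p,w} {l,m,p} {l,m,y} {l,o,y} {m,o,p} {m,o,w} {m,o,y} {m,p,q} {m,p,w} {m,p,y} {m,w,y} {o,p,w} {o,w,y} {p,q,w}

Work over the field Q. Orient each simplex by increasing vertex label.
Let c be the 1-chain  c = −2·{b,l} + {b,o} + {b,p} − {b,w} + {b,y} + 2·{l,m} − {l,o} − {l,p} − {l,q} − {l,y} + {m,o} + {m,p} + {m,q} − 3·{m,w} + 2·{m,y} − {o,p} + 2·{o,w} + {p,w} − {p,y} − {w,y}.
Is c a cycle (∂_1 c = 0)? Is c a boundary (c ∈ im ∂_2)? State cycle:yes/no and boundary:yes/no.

n_0=8 n_1=27 n_2=17  [Q]
∂1: piv[bl,bm,bo,bp,bq,bw,by] rk=7  ker:lm,lo,lp,lq,ly,mo,mp,mq,mw,my,op,oq,ow,oy,pq,pw,py,qw,qy,wy
∂2: piv[blo,bly,boy,bpw,lmp,lmy,mop,mow,moy,mpq,mpw,mpy,mwy,pqw] rk=14  ker:loy,opw,owy
∂1c = 0
c vs im∂2: residual ≠ 0 ⇒ not boundary

cycle:yes boundary:no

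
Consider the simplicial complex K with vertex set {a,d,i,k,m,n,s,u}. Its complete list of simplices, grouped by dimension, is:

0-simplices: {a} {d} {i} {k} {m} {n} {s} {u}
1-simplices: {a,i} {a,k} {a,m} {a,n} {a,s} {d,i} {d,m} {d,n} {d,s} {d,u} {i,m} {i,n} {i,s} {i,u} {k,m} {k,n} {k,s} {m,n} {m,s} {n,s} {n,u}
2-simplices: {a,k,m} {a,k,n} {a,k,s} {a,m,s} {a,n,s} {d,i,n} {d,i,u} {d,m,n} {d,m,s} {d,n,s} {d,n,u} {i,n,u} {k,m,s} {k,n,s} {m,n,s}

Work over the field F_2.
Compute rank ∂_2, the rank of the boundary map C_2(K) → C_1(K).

n_0=8 n_1=21 n_2=15  [Z2]
∂1: piv[ai,ak,am,an,as,di,du] rk=7  ker:dm,dn,ds,im,in,is,iu,km,kn,ks,mn,ms,ns,nu
∂2: piv[akm,akn,aks,ams,ans,din,diu,dmn,dms,dns,dnu] rk=11  ker:inu,kms,kns,mns
rk∂_2=11

rank∂_2=11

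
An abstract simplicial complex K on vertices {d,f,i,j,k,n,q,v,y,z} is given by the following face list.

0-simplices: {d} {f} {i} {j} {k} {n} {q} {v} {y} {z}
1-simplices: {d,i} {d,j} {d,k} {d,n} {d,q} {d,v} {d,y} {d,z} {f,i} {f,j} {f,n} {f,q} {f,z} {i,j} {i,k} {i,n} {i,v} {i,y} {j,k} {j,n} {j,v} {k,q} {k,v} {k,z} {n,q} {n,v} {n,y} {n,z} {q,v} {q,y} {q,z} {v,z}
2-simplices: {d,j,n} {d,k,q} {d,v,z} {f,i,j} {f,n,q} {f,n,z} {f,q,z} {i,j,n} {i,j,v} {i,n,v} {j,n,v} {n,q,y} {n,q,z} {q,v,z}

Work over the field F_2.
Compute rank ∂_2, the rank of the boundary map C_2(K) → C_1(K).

rank∂_2=12

n_0=10 n_1=32 n_2=14  [Z2]
∂1: piv[di,dj,dk,dn,dq,dv,dy,dz,fi] rk=9  ker:fj,fn,fq,fz,ij,ik,in,iv,iy,jk,jn,jv,kq,kv,kz,nq,nv,ny,nz,qv,qy,qz,vz
∂2: piv[djn,dkq,dvz,fij,fnq,fnz,fqz,ijn,ijv,inv,nqy,qvz] rk=12  ker:jnv,nqz
rk∂_2=12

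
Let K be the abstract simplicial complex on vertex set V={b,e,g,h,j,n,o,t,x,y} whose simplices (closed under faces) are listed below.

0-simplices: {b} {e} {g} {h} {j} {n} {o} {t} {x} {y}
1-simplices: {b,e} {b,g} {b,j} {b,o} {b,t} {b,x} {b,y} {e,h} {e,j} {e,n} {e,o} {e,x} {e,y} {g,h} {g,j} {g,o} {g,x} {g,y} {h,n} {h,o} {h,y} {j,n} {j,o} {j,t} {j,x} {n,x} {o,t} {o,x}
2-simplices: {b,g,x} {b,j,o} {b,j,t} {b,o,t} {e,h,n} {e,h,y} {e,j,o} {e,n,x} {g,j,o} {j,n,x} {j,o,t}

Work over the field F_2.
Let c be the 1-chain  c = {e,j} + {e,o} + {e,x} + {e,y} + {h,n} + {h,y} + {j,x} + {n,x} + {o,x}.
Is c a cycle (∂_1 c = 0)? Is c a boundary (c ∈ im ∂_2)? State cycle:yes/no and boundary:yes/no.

cycle:yes boundary:no

n_0=10 n_1=28 n_2=11  [Z2]
∂1: piv[be,bg,bj,bo,bt,bx,by,eh,en] rk=9  ker:ej,eo,ex,ey,gh,gj,go,gx,gy,hn,ho,hy,jn,jo,jt,jx,nx,ot,ox
∂2: piv[bgx,bjo,bjt,bot,ehn,ehy,ejo,enx,gjo,jnx] rk=10  ker:jot
∂1c = 0
c vs im∂2: residual ≠ 0 ⇒ not boundary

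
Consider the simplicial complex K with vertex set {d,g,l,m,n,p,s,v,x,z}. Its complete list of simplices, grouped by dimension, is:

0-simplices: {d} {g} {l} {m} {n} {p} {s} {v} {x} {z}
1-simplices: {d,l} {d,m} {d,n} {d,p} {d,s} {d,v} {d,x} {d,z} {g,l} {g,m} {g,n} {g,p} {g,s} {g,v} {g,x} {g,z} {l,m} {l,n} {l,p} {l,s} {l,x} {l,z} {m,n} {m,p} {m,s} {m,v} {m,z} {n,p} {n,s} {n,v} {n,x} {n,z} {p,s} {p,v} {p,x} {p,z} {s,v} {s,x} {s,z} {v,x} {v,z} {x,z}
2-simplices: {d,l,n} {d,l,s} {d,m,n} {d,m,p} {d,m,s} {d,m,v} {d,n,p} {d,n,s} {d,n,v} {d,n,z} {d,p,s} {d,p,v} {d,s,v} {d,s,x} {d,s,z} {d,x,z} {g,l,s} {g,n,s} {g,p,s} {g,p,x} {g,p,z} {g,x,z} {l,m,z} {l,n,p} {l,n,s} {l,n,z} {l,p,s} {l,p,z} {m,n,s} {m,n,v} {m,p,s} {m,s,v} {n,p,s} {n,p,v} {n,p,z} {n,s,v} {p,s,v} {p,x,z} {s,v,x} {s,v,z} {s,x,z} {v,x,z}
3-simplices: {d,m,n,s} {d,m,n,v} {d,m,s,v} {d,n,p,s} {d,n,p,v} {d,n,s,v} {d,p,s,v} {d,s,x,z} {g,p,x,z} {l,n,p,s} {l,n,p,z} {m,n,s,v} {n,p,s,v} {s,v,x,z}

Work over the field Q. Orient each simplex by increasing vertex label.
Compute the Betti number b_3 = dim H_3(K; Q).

b_3=2

n_0=10 n_1=42 n_2=42 n_3=14  [Q]
∂1: piv[dl,dm,dn,dp,ds,dv,dx,dz,gl] rk=9  ker:gm,gn,gp,gs,gv,gx,gz,lm,ln,lp,ls,lx,lz,mn,mp,ms,mv,mz,np,ns,nv,nx,nz,ps,pv,px,pz,sv,sx,sz,vx,vz,xz
∂2: piv[dln,dls,dmn,dmp,dms,dmv,dnp,dns,dnv,dnz,dps,dpv,dsv,dsx,dsz,dxz,gls,gns,gps,gpx,gpz,gxz,lmz,lnp,lnz,lpz,svx,svz] rk=28  ker:lns,lps,mns,mnv,mps,msv,nps,npv,npz,nsv,psv,pxz,sxz,vxz
∂3: piv[dmns,dmnv,dmsv,dnps,dnpv,dnsv,dpsv,dsxz,gpxz,lnps,lnpz,svxz] rk=12  ker:mnsv,npsv
b_3=(14−12)−0=2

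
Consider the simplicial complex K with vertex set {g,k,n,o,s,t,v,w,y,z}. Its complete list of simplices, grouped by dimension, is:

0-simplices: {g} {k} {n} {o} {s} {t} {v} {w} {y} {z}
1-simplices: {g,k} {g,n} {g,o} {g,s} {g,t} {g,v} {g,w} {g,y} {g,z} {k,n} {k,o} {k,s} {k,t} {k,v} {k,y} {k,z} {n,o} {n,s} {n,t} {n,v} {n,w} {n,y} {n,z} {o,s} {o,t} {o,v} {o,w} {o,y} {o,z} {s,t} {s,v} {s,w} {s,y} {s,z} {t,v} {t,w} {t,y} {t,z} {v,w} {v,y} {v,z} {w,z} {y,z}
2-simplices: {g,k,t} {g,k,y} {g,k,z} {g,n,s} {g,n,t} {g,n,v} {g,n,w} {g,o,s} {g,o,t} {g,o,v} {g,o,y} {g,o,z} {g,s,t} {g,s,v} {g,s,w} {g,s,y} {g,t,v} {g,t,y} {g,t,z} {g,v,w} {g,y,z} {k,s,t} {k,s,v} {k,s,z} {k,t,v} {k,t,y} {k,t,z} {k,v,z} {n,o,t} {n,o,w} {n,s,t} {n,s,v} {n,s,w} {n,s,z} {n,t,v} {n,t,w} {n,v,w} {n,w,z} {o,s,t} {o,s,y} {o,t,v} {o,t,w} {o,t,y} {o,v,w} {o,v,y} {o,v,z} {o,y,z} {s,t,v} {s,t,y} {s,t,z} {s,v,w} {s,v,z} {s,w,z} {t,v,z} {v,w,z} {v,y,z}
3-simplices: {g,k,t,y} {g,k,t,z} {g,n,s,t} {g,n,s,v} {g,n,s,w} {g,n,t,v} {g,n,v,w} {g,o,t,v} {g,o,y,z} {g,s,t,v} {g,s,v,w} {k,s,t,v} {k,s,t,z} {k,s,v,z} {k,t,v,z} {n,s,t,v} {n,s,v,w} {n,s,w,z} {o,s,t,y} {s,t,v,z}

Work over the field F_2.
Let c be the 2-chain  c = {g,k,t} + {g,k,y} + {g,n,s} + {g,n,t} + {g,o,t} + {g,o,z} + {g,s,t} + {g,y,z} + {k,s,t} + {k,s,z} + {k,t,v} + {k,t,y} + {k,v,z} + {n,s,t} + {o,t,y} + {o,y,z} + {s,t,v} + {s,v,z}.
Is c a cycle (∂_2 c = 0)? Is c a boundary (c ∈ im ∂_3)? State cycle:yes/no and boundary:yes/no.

n_0=10 n_1=43 n_2=56 n_3=20  [Z2]
∂1: piv[gk,gn,go,gs,gt,gv,gw,gy,gz] rk=9  ker:kn,ko,ks,kt,kv,ky,kz,no,ns,nt,nv,nw,ny,nz,os,ot,ov,ow,oy,oz,st,sv,sw,sy,sz,tv,tw,ty,tz,vw,vy,vz,wz,yz
∂2: piv[gkt,gky,gkz,gns,gnt,gnv,gnw,gos,got,gov,goy,goz,gst,gsv,gsw,gsy,gtv,gty,gtz,gvw,gyz,kst,ksv,ksz,kvz,not,now,nsz,ntw,nwz,ovy] rk=31  ker:ktv,kty,ktz,nst,nsv,nsw,ntv,nvw,ost,osy,otv,otw,oty,ovw,ovz,oyz,stv,sty,stz,svw,svz,swz,tvz,vwz,vyz
∂3: piv[gkty,gktz,gnst,gnsv,gnsw,gntv,gnvw,gotv,goyz,gstv,gsvw,kstv,kstz,ksvz,ktvz,nswz,osty] rk=17  ker:nstv,nsvw,stvz
∂2c = 0
c vs im∂3: residual ≠ 0 ⇒ not boundary

cycle:yes boundary:no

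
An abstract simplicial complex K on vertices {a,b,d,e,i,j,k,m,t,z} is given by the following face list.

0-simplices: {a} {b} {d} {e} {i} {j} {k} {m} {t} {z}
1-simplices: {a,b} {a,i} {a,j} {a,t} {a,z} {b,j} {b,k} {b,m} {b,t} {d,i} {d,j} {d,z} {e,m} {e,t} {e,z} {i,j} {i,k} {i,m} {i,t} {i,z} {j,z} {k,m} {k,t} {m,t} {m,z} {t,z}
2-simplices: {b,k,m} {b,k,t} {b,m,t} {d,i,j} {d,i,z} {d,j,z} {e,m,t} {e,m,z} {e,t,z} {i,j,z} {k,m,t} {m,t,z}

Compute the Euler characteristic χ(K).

χ(K)=-4

n_0=10 n_1=26 n_2=12
χ=+10−26+12=-4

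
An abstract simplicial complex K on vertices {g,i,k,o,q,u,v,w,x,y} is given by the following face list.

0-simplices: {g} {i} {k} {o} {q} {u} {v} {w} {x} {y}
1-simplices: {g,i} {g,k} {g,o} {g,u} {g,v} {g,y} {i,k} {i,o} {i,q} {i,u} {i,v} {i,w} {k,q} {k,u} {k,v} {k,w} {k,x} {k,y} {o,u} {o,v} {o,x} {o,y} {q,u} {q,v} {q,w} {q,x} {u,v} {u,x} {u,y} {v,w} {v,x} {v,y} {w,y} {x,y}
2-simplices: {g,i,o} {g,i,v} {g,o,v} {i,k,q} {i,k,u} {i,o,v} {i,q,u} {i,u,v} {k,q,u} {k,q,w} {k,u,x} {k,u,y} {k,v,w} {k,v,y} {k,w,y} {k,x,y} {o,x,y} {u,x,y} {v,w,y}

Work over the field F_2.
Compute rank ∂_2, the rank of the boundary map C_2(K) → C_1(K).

rank∂_2=15

n_0=10 n_1=34 n_2=19  [Z2]
∂1: piv[gi,gk,go,gu,gv,gy,iq,iw,kx] rk=9  ker:ik,io,iu,iv,kq,ku,kv,kw,ky,ou,ov,ox,oy,qu,qv,qw,qx,uv,ux,uy,vw,vx,vy,wy,xy
∂2: piv[gio,giv,gov,ikq,iku,iqu,iuv,kqw,kux,kuy,kvw,kvy,kwy,kxy,oxy] rk=15  ker:iov,kqu,uxy,vwy
rk∂_2=15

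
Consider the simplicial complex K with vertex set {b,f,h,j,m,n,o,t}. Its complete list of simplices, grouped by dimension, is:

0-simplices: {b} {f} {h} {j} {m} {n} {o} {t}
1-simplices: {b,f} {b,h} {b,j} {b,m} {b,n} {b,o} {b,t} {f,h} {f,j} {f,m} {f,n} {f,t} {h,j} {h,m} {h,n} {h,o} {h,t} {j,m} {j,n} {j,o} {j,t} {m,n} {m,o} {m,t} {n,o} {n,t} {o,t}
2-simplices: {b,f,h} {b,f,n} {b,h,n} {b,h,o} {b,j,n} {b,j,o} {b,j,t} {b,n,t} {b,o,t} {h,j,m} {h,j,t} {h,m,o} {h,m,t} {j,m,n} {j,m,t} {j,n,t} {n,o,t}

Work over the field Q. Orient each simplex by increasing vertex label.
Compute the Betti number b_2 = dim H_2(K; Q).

n_0=8 n_1=27 n_2=17  [Q]
∂1: piv[bf,bh,bj,bm,bn,bo,bt] rk=7  ker:fh,fj,fm,fn,ft,hj,hm,hn,ho,ht,jm,jn,jo,jt,mn,mo,mt,no,nt,ot
∂2: piv[bfh,bfn,bhn,bho,bjn,bjo,bjt,bnt,bot,hjm,hjt,hmo,hmt,jmn,not] rk=15  ker:jmt,jnt
b_2=(17−15)−0=2

b_2=2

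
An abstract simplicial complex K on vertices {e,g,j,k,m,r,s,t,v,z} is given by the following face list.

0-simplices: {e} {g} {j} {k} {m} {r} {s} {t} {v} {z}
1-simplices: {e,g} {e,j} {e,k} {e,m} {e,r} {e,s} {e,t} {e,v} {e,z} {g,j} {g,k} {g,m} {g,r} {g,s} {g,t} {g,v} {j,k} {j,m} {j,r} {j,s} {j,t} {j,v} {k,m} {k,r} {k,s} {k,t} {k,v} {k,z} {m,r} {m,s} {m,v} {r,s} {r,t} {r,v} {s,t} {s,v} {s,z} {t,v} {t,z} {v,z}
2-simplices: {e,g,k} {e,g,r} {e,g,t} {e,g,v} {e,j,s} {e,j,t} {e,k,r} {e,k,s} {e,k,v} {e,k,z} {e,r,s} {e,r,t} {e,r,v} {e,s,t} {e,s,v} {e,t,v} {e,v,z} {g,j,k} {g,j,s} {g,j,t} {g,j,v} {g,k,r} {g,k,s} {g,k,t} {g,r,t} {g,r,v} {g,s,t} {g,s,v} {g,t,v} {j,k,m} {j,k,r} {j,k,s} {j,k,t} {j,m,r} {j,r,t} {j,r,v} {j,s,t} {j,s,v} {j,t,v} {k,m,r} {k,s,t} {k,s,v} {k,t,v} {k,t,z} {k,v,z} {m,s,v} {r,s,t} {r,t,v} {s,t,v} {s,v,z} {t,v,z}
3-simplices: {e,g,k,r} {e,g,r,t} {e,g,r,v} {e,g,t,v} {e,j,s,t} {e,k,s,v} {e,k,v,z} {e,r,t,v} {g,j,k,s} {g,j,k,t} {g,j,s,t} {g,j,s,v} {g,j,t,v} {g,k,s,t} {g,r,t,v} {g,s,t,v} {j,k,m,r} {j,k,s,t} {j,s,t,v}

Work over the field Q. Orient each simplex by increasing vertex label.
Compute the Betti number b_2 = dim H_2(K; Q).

b_2=7

n_0=10 n_1=40 n_2=51 n_3=19  [Q]
∂1: piv[eg,ej,ek,em,er,es,et,ev,ez] rk=9  ker:gj,gk,gm,gr,gs,gt,gv,jk,jm,jr,js,jt,jv,km,kr,ks,kt,kv,kz,mr,ms,mv,rs,rt,rv,st,sv,sz,tv,tz,vz
∂2: piv[egk,egr,egt,egv,ejs,ejt,ekr,eks,ekv,ekz,ers,ert,erv,est,esv,etv,evz,gjk,gjs,gjt,gjv,gkt,jkm,jkr,jmr,ktz,msv,svz] rk=28  ker:gkr,gks,grt,grv,gst,gsv,gtv,jks,jkt,jrt,jrv,jst,jsv,jtv,kmr,kst,ksv,ktv,kvz,rst,rtv,stv,tvz
∂3: piv[egkr,egrt,egrv,egtv,ejst,eksv,ekvz,ertv,gjks,gjkt,gjst,gjsv,gjtv,gkst,gstv,jkmr] rk=16  ker:grtv,jkst,jstv
b_2=(51−28)−16=7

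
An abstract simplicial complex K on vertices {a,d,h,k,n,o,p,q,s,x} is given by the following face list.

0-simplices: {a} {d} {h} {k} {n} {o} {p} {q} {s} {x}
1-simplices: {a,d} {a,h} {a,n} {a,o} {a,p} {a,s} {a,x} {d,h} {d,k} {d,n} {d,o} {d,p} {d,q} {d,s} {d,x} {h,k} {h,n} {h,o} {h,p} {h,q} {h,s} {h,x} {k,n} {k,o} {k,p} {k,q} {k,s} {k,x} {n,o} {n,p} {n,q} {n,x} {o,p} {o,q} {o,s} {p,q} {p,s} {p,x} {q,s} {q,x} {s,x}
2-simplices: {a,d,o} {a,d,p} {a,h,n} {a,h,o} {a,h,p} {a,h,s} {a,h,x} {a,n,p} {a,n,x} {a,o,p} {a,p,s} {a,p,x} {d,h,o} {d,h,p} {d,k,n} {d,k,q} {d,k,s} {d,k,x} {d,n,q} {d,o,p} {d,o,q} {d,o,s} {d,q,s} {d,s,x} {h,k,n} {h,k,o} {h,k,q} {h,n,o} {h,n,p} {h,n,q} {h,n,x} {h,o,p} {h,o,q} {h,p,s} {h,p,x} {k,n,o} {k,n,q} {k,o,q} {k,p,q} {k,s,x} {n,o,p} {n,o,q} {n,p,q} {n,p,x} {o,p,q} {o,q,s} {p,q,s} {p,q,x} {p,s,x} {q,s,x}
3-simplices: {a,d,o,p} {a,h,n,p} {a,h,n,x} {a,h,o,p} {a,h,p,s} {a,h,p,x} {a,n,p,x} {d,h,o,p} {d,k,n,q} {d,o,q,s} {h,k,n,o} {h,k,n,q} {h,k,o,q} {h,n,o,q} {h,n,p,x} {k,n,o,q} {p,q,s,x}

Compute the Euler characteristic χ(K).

χ(K)=2

n_0=10 n_1=41 n_2=50 n_3=17
χ=+10−41+50−17=2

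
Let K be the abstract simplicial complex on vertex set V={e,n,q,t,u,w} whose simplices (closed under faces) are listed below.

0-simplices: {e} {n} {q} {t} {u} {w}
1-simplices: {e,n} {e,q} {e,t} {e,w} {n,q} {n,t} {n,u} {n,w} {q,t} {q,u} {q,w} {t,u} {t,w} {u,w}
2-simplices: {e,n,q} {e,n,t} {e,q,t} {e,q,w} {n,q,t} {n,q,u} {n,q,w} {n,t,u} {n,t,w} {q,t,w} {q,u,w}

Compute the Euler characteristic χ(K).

n_0=6 n_1=14 n_2=11
χ=+6−14+11=3

χ(K)=3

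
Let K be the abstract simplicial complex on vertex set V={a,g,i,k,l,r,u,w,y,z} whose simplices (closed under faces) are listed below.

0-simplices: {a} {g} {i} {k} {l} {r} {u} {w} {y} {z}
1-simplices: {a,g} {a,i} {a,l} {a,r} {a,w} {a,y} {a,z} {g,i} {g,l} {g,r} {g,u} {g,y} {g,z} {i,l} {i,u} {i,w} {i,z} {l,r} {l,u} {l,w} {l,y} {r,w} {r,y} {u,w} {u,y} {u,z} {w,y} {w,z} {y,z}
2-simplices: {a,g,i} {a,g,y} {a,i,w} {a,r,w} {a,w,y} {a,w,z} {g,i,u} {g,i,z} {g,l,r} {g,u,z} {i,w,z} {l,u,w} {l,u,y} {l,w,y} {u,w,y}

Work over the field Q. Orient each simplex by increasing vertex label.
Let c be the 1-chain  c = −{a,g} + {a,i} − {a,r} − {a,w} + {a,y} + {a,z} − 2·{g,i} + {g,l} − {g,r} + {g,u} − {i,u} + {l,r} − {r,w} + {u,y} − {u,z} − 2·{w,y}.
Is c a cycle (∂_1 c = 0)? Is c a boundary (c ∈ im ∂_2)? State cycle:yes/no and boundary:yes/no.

cycle:yes boundary:no

n_0=10 n_1=29 n_2=15  [Q]
∂1: piv[ag,ai,al,ar,aw,ay,az,gu] rk=8  ker:gi,gl,gr,gy,gz,il,iu,iw,iz,lr,lu,lw,ly,rw,ry,uw,uy,uz,wy,wz,yz
∂2: piv[agi,agy,aiw,arw,awy,awz,giu,giz,glr,guz,iwz,luw,luy,lwy] rk=14  ker:uwy
∂1c = 0
c vs im∂2: residual ≠ 0 ⇒ not boundary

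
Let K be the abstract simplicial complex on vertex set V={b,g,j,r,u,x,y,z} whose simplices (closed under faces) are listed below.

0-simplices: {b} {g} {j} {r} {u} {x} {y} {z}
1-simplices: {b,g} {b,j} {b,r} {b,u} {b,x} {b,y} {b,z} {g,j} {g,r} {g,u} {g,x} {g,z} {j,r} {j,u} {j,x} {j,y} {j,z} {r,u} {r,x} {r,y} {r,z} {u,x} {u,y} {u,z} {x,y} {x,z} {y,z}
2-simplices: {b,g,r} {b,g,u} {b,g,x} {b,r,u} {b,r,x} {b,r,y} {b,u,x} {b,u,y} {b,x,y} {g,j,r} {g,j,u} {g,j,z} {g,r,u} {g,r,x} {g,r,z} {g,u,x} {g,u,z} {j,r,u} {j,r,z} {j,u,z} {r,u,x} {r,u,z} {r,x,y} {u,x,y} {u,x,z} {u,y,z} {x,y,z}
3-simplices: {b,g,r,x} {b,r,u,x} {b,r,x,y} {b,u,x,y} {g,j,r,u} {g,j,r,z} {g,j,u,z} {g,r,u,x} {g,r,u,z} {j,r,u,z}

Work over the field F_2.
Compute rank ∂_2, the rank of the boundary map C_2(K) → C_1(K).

n_0=8 n_1=27 n_2=27 n_3=10  [Z2]
∂1: piv[bg,bj,br,bu,bx,by,bz] rk=7  ker:gj,gr,gu,gx,gz,jr,ju,jx,jy,jz,ru,rx,ry,rz,ux,uy,uz,xy,xz,yz
∂2: piv[bgr,bgu,bgx,bru,brx,bry,bux,buy,bxy,gjr,gju,gjz,grz,guz,uxz,uyz] rk=16  ker:gru,grx,gux,jru,jrz,juz,rux,ruz,rxy,uxy,xyz
∂3: piv[bgrx,brux,brxy,buxy,gjru,gjrz,gjuz,grux,gruz] rk=9  ker:jruz
rk∂_2=16

rank∂_2=16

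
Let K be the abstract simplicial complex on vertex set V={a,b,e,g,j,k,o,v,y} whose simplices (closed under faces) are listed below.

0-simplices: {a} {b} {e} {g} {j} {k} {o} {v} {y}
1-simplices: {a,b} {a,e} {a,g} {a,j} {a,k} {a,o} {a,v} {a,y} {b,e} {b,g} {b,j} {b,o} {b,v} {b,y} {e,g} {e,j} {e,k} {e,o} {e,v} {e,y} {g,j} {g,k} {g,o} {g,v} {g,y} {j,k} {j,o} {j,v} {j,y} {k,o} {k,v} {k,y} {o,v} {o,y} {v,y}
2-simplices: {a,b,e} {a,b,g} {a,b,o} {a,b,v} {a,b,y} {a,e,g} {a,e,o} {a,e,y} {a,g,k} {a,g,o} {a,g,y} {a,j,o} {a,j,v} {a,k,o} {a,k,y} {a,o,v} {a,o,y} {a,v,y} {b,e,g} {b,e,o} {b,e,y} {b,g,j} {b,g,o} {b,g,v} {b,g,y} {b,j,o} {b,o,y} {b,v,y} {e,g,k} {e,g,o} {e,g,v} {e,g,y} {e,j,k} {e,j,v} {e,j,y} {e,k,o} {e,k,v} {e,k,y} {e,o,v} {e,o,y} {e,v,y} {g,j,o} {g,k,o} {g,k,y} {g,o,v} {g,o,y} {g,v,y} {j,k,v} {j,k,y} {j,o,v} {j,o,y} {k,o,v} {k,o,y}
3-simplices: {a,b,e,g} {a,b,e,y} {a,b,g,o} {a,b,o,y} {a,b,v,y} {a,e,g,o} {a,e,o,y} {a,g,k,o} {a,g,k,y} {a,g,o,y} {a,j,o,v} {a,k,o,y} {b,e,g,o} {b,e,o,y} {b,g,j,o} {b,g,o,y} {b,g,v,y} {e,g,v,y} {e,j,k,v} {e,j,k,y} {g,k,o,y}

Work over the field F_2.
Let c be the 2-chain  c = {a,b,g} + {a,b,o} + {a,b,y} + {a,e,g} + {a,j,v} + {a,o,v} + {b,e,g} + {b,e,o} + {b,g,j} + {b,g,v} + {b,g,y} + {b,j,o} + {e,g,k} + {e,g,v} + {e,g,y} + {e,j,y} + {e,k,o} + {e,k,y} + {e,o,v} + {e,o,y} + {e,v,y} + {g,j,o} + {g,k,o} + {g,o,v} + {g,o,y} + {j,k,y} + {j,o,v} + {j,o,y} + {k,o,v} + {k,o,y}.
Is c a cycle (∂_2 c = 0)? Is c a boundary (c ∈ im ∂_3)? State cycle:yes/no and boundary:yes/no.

n_0=9 n_1=35 n_2=53 n_3=21  [Z2]
∂1: piv[ab,ae,ag,aj,ak,ao,av,ay] rk=8  ker:be,bg,bj,bo,bv,by,eg,ej,ek,eo,ev,ey,gj,gk,go,gv,gy,jk,jo,jv,jy,ko,kv,ky,ov,oy,vy
∂2: piv[abe,abg,abo,abv,aby,aeg,aeo,aey,agk,ago,agy,ajo,ajv,ako,aky,aov,aoy,avy,bgj,bgv,bjo,egk,egv,ejk,ejv,ejy,ekv] rk=27  ker:beg,beo,bey,bgo,bgy,boy,bvy,ego,egy,eko,eky,eov,eoy,evy,gjo,gko,gky,gov,goy,gvy,jkv,jky,jov,joy,kov,koy
∂3: piv[abeg,abey,abgo,aboy,abvy,aego,aeoy,agko,agky,agoy,ajov,akoy,bego,bgjo,bgoy,bgvy,egvy,ejkv,ejky] rk=19  ker:beoy,gkoy
∂2c = {a,b} + {a,e} + {a,j} + {a,y} + {b,g} + {b,o} + {b,v} + {e,g} + {e,j} + {e,k} + {e,v} + {e,y} + {g,v} + {g,y} + {j,k} + {j,y} + {k,v} + {k,y} + {o,v} + {v,y}

cycle:no boundary:no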